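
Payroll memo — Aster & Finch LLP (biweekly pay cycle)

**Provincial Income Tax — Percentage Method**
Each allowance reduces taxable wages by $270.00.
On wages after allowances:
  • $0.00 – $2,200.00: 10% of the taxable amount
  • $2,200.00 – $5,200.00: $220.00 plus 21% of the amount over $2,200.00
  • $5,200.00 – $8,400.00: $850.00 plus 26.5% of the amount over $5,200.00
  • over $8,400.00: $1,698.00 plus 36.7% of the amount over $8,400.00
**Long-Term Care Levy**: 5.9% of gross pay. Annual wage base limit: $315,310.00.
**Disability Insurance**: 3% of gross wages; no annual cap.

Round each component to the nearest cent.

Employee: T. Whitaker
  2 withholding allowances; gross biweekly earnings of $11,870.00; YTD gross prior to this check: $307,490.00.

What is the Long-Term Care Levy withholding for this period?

$461.38

Long-Term Care Levy: cap $315,310.00 − YTD $307,490.00 = $7,820.00 subject; 5.9% × $7,820.00 = $461.38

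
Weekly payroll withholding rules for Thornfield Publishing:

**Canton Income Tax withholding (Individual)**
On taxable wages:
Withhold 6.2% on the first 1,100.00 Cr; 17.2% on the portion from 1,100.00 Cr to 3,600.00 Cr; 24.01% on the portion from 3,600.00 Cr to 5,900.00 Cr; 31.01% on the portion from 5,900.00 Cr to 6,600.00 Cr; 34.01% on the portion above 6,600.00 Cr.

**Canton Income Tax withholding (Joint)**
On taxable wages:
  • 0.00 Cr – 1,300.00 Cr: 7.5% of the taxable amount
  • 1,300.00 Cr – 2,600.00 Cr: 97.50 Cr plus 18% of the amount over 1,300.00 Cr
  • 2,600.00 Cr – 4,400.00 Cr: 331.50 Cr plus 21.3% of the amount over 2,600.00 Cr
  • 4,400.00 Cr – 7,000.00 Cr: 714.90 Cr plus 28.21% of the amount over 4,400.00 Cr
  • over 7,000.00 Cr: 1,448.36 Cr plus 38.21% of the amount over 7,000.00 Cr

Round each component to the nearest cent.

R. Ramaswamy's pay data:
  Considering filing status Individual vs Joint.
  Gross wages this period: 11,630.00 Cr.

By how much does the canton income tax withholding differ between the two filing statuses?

239.28 Cr

Canton Income Tax (Individual): taxable = 11,630.00 Cr
  1,267.50 Cr + 34.01% × (11,630.00 Cr − 6,600.00 Cr) = 1,267.50 Cr + 34.01% × 5,030.00 Cr = 2,978.20 Cr
Canton Income Tax (Joint): taxable = 11,630.00 Cr
  1,448.36 Cr + 38.21% × (11,630.00 Cr − 7,000.00 Cr) = 1,448.36 Cr + 38.21% × 4,630.00 Cr = 3,217.48 Cr
Difference: |2,978.20 Cr − 3,217.48 Cr| = 239.28 Cr (higher under Joint)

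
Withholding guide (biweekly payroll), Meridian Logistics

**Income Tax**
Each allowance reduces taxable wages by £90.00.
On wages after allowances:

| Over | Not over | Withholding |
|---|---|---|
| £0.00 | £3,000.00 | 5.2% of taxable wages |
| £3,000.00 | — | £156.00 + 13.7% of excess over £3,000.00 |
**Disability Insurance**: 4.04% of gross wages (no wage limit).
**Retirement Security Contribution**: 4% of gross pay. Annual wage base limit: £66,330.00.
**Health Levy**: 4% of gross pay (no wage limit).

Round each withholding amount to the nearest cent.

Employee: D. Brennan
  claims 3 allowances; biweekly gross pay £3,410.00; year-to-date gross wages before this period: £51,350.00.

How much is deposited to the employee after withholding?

Income Tax: taxable = £3,410.00 − 3×£90.00 = £3,140.00
  £156.00 + 13.7% × (£3,140.00 − £3,000.00) = £156.00 + 13.7% × £140.00 = £175.18
Disability Insurance: 4.04% × £3,410.00 = £137.76
Retirement Security Contribution: 4% × £3,410.00 = £136.40
Health Levy: 4% × £3,410.00 = £136.40
Total withheld: £175.18 + £137.76 + £136.40 + £136.40 = £585.74
Net pay: £3,410.00 − £585.74 = £2,824.26

£2,824.26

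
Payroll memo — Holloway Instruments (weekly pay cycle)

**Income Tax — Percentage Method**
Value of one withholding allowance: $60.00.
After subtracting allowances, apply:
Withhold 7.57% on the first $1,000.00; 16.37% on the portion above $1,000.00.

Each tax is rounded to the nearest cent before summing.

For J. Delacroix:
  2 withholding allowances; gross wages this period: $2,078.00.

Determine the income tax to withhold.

Income Tax: taxable = $2,078.00 − 2×$60.00 = $1,958.00
  $75.70 + 16.37% × ($1,958.00 − $1,000.00) = $75.70 + 16.37% × $958.00 = $232.52

$232.52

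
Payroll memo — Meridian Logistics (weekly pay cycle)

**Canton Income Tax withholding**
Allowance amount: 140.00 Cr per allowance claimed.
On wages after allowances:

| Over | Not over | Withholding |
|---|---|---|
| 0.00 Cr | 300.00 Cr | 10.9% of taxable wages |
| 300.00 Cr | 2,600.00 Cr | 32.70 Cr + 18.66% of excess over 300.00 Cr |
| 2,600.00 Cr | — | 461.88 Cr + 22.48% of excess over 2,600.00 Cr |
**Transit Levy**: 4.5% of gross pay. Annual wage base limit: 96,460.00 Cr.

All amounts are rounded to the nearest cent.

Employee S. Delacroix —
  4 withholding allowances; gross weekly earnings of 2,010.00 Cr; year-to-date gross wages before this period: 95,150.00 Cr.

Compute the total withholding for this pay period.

306.24 Cr

Canton Income Tax: taxable = 2,010.00 Cr − 4×140.00 Cr = 1,450.00 Cr
  32.70 Cr + 18.66% × (1,450.00 Cr − 300.00 Cr) = 32.70 Cr + 18.66% × 1,150.00 Cr = 247.29 Cr
Transit Levy: cap 96,460.00 Cr − YTD 95,150.00 Cr = 1,310.00 Cr subject; 4.5% × 1,310.00 Cr = 58.95 Cr
Total: 247.29 Cr + 58.95 Cr = 306.24 Cr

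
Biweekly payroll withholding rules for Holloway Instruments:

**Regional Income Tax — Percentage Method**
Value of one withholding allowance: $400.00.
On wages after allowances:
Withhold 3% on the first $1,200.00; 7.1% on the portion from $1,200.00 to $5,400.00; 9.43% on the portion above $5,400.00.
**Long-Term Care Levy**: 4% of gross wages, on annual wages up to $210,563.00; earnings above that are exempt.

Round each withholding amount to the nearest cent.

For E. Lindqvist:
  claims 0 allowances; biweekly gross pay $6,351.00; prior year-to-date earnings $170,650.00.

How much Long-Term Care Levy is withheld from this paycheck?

$254.04

Long-Term Care Levy: 4% × $6,351.00 = $254.04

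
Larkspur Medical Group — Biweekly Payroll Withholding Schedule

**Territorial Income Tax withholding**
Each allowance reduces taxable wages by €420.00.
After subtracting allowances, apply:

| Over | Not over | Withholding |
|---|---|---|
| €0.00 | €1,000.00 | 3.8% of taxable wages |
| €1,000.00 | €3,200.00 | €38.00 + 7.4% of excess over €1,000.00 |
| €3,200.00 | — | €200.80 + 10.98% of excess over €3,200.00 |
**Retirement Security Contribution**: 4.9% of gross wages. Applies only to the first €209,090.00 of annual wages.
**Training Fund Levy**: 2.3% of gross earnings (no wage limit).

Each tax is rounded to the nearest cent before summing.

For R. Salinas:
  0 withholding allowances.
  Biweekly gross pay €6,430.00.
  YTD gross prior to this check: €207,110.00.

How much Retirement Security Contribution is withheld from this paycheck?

€97.02

Retirement Security Contribution: cap €209,090.00 − YTD €207,110.00 = €1,980.00 subject; 4.9% × €1,980.00 = €97.02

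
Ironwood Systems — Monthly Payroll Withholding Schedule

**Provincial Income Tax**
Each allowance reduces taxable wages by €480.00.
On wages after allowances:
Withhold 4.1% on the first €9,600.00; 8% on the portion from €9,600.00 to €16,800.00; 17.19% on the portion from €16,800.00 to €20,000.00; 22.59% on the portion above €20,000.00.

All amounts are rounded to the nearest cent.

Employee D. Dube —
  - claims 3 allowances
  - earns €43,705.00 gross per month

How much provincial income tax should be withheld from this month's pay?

€6,549.34

Provincial Income Tax: taxable = €43,705.00 − 3×€480.00 = €42,265.00
  €1,519.68 + 22.59% × (€42,265.00 − €20,000.00) = €1,519.68 + 22.59% × €22,265.00 = €6,549.34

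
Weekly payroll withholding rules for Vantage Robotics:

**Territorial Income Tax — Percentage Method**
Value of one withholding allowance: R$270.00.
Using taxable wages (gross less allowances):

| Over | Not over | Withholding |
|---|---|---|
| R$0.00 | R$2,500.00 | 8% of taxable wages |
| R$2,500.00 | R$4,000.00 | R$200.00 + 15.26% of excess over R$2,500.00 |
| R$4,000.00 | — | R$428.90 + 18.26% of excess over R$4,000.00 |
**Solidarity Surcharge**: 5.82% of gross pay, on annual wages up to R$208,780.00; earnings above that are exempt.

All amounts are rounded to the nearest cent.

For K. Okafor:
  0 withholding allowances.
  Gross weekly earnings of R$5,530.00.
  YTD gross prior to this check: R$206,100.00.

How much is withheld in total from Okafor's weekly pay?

Territorial Income Tax: taxable = R$5,530.00
  R$428.90 + 18.26% × (R$5,530.00 − R$4,000.00) = R$428.90 + 18.26% × R$1,530.00 = R$708.28
Solidarity Surcharge: cap R$208,780.00 − YTD R$206,100.00 = R$2,680.00 subject; 5.82% × R$2,680.00 = R$155.98
Total: R$708.28 + R$155.98 = R$864.26

R$864.26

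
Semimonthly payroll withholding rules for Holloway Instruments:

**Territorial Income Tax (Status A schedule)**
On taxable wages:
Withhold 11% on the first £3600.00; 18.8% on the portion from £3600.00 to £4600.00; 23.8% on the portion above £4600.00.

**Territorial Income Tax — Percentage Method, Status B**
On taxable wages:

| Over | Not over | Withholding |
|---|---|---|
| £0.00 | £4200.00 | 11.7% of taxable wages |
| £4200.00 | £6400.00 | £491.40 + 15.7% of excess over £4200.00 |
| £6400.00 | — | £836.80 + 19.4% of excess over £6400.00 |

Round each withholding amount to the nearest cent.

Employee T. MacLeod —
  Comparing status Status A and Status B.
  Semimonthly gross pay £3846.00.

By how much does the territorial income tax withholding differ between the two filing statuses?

Territorial Income Tax (Status A): taxable = £3846.00
  £396.00 + 18.8% × (£3846.00 − £3600.00) = £396.00 + 18.8% × £246.00 = £442.25
Territorial Income Tax (Status B): taxable = £3846.00
  11.7% × £3846.00 = £449.98
Difference: |£442.25 − £449.98| = £7.73 (higher under Status B)

£7.73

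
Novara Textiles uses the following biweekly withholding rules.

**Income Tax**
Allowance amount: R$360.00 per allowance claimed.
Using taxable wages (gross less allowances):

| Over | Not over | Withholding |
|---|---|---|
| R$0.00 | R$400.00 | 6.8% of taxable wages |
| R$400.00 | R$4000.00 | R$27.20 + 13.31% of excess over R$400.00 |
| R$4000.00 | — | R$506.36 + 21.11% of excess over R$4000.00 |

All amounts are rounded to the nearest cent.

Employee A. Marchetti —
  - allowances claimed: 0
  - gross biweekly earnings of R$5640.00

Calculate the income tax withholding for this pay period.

R$852.56

Income Tax: taxable = R$5640.00
  R$506.36 + 21.11% × (R$5640.00 − R$4000.00) = R$506.36 + 21.11% × R$1640.00 = R$852.56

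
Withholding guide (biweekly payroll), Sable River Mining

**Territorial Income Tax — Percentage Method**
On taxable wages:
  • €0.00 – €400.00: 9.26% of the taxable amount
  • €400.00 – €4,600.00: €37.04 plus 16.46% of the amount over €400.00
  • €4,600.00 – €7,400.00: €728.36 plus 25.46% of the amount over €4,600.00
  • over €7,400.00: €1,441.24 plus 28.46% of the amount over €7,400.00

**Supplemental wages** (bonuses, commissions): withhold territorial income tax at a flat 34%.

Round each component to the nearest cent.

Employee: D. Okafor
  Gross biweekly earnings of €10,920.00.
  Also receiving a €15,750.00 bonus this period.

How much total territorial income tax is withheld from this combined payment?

Territorial Income Tax: taxable = €10,920.00
  €1,441.24 + 28.46% × (€10,920.00 − €7,400.00) = €1,441.24 + 28.46% × €3,520.00 = €2,443.03
Supplemental (34% flat on bonus): 34% × €15,750.00 = €5,355.00
Total territorial income tax: €2,443.03 + €5,355.00 = €7,798.03

€7,798.03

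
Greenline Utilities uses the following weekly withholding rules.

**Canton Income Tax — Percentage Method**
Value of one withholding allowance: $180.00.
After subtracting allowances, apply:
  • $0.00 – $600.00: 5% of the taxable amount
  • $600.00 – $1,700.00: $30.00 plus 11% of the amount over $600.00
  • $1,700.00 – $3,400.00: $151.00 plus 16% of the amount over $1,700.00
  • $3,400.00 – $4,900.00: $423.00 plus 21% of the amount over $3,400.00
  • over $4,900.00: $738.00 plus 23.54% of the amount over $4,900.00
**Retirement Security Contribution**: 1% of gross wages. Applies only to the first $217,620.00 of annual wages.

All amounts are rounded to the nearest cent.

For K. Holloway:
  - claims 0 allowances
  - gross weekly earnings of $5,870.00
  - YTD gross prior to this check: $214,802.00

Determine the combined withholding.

$994.52

Canton Income Tax: taxable = $5,870.00
  $738.00 + 23.54% × ($5,870.00 − $4,900.00) = $738.00 + 23.54% × $970.00 = $966.34
Retirement Security Contribution: cap $217,620.00 − YTD $214,802.00 = $2,818.00 subject; 1% × $2,818.00 = $28.18
Total: $966.34 + $28.18 = $994.52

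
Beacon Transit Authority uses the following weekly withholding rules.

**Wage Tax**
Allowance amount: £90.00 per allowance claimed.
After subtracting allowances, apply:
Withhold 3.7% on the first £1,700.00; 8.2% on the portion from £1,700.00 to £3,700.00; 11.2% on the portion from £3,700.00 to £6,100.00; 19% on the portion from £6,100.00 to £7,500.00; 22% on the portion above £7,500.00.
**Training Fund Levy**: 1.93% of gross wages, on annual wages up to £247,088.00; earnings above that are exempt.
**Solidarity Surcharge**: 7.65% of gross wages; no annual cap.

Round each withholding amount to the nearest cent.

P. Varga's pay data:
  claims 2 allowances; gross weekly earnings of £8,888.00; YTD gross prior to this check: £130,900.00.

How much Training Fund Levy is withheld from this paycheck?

Training Fund Levy: 1.93% × £8,888.00 = £171.54

£171.54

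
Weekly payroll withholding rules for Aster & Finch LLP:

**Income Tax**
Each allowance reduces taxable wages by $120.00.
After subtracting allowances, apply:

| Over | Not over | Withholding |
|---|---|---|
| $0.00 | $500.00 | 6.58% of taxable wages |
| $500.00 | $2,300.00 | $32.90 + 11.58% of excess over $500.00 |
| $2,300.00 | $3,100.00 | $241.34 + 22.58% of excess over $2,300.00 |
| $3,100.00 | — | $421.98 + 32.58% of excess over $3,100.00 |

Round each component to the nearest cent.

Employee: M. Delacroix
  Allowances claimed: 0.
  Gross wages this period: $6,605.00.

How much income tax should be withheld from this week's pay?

Income Tax: taxable = $6,605.00
  $421.98 + 32.58% × ($6,605.00 − $3,100.00) = $421.98 + 32.58% × $3,505.00 = $1,563.91

$1,563.91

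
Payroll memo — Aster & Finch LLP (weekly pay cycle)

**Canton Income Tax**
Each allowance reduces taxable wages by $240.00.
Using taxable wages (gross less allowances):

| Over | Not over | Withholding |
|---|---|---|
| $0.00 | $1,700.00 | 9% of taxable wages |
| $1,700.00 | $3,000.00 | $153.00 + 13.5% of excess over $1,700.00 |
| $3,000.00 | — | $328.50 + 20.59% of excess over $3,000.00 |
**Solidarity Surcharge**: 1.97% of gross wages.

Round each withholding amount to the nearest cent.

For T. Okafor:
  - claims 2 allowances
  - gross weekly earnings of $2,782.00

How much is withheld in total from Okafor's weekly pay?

Canton Income Tax: taxable = $2,782.00 − 2×$240.00 = $2,302.00
  $153.00 + 13.5% × ($2,302.00 − $1,700.00) = $153.00 + 13.5% × $602.00 = $234.27
Solidarity Surcharge: 1.97% × $2,782.00 = $54.81
Total: $234.27 + $54.81 = $289.08

$289.08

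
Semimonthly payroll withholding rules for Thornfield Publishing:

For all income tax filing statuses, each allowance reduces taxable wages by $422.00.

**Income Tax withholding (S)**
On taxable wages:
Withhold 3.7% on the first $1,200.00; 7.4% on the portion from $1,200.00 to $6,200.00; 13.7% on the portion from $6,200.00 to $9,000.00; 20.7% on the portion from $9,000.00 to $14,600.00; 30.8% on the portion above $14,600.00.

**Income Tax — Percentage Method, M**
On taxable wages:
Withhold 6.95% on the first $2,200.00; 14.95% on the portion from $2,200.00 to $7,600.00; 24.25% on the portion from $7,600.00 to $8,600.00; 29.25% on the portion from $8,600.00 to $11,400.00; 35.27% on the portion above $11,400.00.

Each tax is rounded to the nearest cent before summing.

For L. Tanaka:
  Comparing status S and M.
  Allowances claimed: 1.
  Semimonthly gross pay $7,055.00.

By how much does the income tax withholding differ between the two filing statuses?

Income Tax (S): taxable = $7,055.00 − 1×$422.00 = $6,633.00
  $414.40 + 13.7% × ($6,633.00 − $6,200.00) = $414.40 + 13.7% × $433.00 = $473.72
Income Tax (M): taxable = $7,055.00 − 1×$422.00 = $6,633.00
  $152.90 + 14.95% × ($6,633.00 − $2,200.00) = $152.90 + 14.95% × $4,433.00 = $815.63
Difference: |$473.72 − $815.63| = $341.91 (higher under M)

$341.91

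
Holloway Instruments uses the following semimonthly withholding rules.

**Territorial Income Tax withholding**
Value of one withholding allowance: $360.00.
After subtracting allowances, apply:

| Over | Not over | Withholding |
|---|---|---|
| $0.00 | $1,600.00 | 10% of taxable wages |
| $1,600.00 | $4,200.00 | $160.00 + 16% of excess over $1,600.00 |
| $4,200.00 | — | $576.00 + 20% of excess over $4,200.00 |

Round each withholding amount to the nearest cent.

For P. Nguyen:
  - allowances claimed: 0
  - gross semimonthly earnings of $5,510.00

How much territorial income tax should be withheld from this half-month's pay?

$838.00

Territorial Income Tax: taxable = $5,510.00
  $576.00 + 20% × ($5,510.00 − $4,200.00) = $576.00 + 20% × $1,310.00 = $838.00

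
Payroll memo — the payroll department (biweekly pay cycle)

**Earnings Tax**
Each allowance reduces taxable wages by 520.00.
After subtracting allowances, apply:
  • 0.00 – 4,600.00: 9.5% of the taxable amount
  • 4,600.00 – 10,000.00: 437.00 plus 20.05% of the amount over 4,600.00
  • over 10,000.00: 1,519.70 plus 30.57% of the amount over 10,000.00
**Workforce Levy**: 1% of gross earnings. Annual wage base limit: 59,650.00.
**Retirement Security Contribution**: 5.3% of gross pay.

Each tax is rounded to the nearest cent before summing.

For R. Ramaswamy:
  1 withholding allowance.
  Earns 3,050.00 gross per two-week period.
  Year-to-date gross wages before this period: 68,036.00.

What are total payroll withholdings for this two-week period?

402.00

Earnings Tax: taxable = 3,050.00 − 1×520.00 = 2,530.00
  9.5% × 2,530.00 = 240.35
Workforce Levy: YTD 68,036.00 ≥ cap 59,650.00 → 0.00
Retirement Security Contribution: 5.3% × 3,050.00 = 161.65
Total: 240.35 + 0.00 + 161.65 = 402.00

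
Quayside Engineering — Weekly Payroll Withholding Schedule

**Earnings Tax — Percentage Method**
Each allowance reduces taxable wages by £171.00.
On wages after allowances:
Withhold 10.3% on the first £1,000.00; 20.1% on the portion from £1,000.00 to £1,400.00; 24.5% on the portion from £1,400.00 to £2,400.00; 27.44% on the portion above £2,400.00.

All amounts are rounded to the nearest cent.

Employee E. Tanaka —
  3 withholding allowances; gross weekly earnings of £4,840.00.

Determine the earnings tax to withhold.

£957.17

Earnings Tax: taxable = £4,840.00 − 3×£171.00 = £4,327.00
  £428.40 + 27.44% × (£4,327.00 − £2,400.00) = £428.40 + 27.44% × £1,927.00 = £957.17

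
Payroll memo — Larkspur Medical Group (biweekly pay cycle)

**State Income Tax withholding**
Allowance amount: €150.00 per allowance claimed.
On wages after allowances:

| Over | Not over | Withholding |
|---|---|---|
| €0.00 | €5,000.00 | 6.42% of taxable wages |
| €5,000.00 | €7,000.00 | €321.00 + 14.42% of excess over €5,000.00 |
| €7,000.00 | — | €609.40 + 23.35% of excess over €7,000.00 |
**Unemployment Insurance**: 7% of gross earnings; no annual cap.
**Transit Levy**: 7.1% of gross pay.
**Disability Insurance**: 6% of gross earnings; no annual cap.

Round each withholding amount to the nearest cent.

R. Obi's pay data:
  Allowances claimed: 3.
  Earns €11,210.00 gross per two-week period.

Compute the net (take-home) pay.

€7,469.43

State Income Tax: taxable = €11,210.00 − 3×€150.00 = €10,760.00
  €609.40 + 23.35% × (€10,760.00 − €7,000.00) = €609.40 + 23.35% × €3,760.00 = €1,487.36
Unemployment Insurance: 7% × €11,210.00 = €784.70
Transit Levy: 7.1% × €11,210.00 = €795.91
Disability Insurance: 6% × €11,210.00 = €672.60
Total withheld: €1,487.36 + €784.70 + €795.91 + €672.60 = €3,740.57
Net pay: €11,210.00 − €3,740.57 = €7,469.43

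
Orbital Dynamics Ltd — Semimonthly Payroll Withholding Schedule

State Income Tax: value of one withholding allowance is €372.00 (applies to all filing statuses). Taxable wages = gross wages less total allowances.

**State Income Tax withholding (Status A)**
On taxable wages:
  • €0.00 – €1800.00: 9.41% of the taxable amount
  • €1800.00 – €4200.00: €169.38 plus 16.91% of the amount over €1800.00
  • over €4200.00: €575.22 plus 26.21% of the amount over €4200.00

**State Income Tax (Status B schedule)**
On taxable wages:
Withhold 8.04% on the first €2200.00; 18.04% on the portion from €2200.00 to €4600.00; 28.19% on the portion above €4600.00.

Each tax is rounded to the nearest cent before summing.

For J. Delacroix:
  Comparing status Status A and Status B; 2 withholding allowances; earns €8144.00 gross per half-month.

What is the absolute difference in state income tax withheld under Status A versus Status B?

€14.78

State Income Tax (Status A): taxable = €8144.00 − 2×€372.00 = €7400.00
  €575.22 + 26.21% × (€7400.00 − €4200.00) = €575.22 + 26.21% × €3200.00 = €1413.94
State Income Tax (Status B): taxable = €8144.00 − 2×€372.00 = €7400.00
  €609.84 + 28.19% × (€7400.00 − €4600.00) = €609.84 + 28.19% × €2800.00 = €1399.16
Difference: |€1413.94 − €1399.16| = €14.78 (higher under Status A)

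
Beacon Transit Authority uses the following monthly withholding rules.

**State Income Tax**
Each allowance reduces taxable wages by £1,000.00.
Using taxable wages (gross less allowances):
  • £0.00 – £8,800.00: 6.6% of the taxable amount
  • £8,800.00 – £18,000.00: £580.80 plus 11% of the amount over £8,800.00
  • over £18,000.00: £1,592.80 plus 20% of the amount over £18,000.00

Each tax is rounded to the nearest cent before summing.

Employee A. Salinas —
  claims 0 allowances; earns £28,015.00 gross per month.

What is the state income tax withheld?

£3,595.80

State Income Tax: taxable = £28,015.00
  £1,592.80 + 20% × (£28,015.00 − £18,000.00) = £1,592.80 + 20% × £10,015.00 = £3,595.80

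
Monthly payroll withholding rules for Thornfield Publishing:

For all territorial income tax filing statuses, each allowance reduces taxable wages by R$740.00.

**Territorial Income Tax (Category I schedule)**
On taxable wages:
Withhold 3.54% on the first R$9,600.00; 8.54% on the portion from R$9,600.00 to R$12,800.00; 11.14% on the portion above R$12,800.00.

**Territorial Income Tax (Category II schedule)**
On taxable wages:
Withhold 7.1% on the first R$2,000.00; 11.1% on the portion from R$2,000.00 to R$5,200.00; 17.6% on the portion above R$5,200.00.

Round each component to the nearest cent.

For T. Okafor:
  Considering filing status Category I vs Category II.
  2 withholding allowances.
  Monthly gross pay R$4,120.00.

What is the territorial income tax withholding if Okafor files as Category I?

R$93.46

Territorial Income Tax (Category I): taxable = R$4,120.00 − 2×R$740.00 = R$2,640.00
  3.54% × R$2,640.00 = R$93.46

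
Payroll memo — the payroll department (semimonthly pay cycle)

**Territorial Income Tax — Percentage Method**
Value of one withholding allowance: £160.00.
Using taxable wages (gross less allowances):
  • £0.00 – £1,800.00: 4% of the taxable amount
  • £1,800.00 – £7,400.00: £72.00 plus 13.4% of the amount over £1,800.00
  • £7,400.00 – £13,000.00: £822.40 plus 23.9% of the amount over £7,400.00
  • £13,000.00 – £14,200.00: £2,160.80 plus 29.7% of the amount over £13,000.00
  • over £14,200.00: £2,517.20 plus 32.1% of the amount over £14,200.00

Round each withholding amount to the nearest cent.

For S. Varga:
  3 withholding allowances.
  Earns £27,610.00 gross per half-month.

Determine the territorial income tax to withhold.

£6,667.73

Territorial Income Tax: taxable = £27,610.00 − 3×£160.00 = £27,130.00
  £2,517.20 + 32.1% × (£27,130.00 − £14,200.00) = £2,517.20 + 32.1% × £12,930.00 = £6,667.73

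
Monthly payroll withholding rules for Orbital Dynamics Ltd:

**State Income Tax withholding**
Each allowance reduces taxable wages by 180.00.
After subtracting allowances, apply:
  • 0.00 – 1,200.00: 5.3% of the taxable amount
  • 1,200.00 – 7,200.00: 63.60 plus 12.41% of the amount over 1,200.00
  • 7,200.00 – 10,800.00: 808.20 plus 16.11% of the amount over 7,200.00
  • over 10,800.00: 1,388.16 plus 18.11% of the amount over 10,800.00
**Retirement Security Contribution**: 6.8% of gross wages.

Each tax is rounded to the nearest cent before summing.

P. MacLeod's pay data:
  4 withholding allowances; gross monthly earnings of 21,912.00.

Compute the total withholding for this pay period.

4,760.17

State Income Tax: taxable = 21,912.00 − 4×180.00 = 21,192.00
  1,388.16 + 18.11% × (21,192.00 − 10,800.00) = 1,388.16 + 18.11% × 10,392.00 = 3,270.15
Retirement Security Contribution: 6.8% × 21,912.00 = 1,490.02
Total: 3,270.15 + 1,490.02 = 4,760.17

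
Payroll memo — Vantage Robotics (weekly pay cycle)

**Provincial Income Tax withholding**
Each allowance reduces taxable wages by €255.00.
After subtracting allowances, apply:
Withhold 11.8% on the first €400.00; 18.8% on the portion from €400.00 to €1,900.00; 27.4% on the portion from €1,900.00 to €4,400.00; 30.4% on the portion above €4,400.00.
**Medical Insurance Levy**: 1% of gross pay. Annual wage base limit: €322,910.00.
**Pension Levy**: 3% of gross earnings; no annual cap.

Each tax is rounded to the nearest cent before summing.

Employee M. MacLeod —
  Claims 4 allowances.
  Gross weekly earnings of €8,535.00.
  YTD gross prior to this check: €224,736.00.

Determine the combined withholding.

Provincial Income Tax: taxable = €8,535.00 − 4×€255.00 = €7,515.00
  €1,014.20 + 30.4% × (€7,515.00 − €4,400.00) = €1,014.20 + 30.4% × €3,115.00 = €1,961.16
Medical Insurance Levy: 1% × €8,535.00 = €85.35
Pension Levy: 3% × €8,535.00 = €256.05
Total: €1,961.16 + €85.35 + €256.05 = €2,302.56

€2,302.56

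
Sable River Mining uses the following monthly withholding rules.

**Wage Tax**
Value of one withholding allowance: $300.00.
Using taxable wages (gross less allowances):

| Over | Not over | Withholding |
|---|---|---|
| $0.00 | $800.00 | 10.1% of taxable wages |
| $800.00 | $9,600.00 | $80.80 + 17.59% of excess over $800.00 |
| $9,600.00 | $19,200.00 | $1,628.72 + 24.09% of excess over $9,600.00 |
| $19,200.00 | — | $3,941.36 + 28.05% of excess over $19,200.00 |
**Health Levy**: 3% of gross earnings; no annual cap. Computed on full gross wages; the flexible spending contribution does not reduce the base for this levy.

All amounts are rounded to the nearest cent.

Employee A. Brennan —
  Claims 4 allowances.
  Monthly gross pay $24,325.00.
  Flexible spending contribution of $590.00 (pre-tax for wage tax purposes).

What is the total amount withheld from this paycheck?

Wage Tax: taxable = $24,325.00 − $590.00 − 4×$300.00 = $22,535.00
  $3,941.36 + 28.05% × ($22,535.00 − $19,200.00) = $3,941.36 + 28.05% × $3,335.00 = $4,876.83
Health Levy: 3% × $24,325.00 = $729.75
Total: $4,876.83 + $729.75 = $5,606.58

$5,606.58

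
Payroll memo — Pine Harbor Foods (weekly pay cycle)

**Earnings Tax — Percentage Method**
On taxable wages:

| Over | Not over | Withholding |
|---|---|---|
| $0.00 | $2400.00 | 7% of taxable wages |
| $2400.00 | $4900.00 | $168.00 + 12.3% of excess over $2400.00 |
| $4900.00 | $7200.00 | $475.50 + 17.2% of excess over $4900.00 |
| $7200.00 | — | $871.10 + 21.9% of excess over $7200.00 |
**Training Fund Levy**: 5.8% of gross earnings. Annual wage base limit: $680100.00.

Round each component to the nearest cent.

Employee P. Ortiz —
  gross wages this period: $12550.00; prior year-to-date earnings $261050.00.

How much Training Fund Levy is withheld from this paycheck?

Training Fund Levy: 5.8% × $12550.00 = $727.90

$727.90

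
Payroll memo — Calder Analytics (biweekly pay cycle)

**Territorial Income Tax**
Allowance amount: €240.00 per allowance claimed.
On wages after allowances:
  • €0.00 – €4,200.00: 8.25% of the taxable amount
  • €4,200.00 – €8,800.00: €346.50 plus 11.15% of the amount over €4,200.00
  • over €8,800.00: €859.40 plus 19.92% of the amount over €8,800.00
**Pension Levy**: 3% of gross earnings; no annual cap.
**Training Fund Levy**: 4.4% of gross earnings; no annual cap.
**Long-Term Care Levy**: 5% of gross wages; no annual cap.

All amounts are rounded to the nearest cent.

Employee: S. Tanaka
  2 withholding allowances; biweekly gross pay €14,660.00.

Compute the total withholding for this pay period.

€3,748.94

Territorial Income Tax: taxable = €14,660.00 − 2×€240.00 = €14,180.00
  €859.40 + 19.92% × (€14,180.00 − €8,800.00) = €859.40 + 19.92% × €5,380.00 = €1,931.10
Pension Levy: 3% × €14,660.00 = €439.80
Training Fund Levy: 4.4% × €14,660.00 = €645.04
Long-Term Care Levy: 5% × €14,660.00 = €733.00
Total: €1,931.10 + €439.80 + €645.04 + €733.00 = €3,748.94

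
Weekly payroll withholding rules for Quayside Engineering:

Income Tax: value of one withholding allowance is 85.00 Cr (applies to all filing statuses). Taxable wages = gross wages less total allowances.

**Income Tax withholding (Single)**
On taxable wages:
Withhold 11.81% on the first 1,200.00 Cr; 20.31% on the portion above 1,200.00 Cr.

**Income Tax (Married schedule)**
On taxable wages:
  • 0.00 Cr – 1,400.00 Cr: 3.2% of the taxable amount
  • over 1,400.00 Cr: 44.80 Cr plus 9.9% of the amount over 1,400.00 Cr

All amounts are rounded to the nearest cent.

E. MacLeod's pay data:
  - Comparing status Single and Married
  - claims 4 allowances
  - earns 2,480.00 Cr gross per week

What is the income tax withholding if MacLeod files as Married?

Income Tax (Married): taxable = 2,480.00 Cr − 4×85.00 Cr = 2,140.00 Cr
  44.80 Cr + 9.9% × (2,140.00 Cr − 1,400.00 Cr) = 44.80 Cr + 9.9% × 740.00 Cr = 118.06 Cr

118.06 Cr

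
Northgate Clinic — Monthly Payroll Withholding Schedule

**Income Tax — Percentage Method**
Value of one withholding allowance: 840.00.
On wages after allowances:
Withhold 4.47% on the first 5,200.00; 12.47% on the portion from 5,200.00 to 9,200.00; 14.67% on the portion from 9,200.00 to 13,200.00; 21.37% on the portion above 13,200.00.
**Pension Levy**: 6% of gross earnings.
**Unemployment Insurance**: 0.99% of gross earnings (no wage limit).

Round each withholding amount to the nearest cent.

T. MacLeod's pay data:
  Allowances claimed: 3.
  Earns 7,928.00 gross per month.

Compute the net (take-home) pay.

7,115.45

Income Tax: taxable = 7,928.00 − 3×840.00 = 5,408.00
  232.44 + 12.47% × (5,408.00 − 5,200.00) = 232.44 + 12.47% × 208.00 = 258.38
Pension Levy: 6% × 7,928.00 = 475.68
Unemployment Insurance: 0.99% × 7,928.00 = 78.49
Total withheld: 258.38 + 475.68 + 78.49 = 812.55
Net pay: 7,928.00 − 812.55 = 7,115.45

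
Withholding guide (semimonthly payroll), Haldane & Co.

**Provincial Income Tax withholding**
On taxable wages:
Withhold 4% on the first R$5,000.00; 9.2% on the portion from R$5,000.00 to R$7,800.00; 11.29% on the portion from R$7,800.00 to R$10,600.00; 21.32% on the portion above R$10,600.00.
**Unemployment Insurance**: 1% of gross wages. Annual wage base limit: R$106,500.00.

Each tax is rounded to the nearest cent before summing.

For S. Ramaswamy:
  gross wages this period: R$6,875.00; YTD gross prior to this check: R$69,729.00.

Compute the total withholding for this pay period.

R$441.25

Provincial Income Tax: taxable = R$6,875.00
  R$200.00 + 9.2% × (R$6,875.00 − R$5,000.00) = R$200.00 + 9.2% × R$1,875.00 = R$372.50
Unemployment Insurance: 1% × R$6,875.00 = R$68.75
Total: R$372.50 + R$68.75 = R$441.25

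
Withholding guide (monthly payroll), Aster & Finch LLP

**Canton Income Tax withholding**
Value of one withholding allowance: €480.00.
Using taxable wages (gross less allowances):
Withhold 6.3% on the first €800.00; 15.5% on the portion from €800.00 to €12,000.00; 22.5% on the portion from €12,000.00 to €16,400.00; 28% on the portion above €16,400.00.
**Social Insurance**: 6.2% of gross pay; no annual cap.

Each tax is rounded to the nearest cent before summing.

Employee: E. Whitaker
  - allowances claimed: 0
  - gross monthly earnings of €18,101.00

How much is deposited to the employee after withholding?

€13,726.06

Canton Income Tax: taxable = €18,101.00
  €2,776.40 + 28% × (€18,101.00 − €16,400.00) = €2,776.40 + 28% × €1,701.00 = €3,252.68
Social Insurance: 6.2% × €18,101.00 = €1,122.26
Total withheld: €3,252.68 + €1,122.26 = €4,374.94
Net pay: €18,101.00 − €4,374.94 = €13,726.06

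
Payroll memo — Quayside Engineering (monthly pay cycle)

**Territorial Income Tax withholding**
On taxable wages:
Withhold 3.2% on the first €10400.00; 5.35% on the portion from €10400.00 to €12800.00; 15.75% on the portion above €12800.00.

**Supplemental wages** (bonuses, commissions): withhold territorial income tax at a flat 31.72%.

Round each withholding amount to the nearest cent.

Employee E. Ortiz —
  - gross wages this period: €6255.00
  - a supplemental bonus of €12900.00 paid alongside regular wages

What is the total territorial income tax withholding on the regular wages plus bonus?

Territorial Income Tax: taxable = €6255.00
  3.2% × €6255.00 = €200.16
Supplemental (31.72% flat on bonus): 31.72% × €12900.00 = €4091.88
Total territorial income tax: €200.16 + €4091.88 = €4292.04

€4292.04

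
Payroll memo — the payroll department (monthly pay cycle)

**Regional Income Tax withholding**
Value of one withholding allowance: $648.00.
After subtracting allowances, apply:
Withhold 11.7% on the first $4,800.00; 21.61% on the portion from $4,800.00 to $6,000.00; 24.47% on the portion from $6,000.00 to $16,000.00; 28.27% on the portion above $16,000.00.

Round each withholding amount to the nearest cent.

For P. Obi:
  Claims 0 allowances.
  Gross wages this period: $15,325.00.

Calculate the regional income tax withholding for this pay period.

$3,102.75

Regional Income Tax: taxable = $15,325.00
  $820.92 + 24.47% × ($15,325.00 − $6,000.00) = $820.92 + 24.47% × $9,325.00 = $3,102.75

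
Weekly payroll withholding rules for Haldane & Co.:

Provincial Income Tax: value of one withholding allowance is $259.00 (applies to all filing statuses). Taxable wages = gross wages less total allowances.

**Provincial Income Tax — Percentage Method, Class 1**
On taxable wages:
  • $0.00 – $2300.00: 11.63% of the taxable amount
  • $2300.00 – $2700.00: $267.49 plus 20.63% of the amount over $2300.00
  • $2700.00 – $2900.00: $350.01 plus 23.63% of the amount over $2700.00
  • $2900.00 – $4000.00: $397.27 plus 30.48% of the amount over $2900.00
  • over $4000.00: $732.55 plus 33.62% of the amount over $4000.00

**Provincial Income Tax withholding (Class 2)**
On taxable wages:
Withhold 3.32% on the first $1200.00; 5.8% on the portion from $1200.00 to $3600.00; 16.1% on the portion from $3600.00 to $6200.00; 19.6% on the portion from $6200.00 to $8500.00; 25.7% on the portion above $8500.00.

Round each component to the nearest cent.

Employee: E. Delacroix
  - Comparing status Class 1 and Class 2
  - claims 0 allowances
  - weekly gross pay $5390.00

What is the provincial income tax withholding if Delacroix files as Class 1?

$1199.87

Provincial Income Tax (Class 1): taxable = $5390.00
  $732.55 + 33.62% × ($5390.00 − $4000.00) = $732.55 + 33.62% × $1390.00 = $1199.87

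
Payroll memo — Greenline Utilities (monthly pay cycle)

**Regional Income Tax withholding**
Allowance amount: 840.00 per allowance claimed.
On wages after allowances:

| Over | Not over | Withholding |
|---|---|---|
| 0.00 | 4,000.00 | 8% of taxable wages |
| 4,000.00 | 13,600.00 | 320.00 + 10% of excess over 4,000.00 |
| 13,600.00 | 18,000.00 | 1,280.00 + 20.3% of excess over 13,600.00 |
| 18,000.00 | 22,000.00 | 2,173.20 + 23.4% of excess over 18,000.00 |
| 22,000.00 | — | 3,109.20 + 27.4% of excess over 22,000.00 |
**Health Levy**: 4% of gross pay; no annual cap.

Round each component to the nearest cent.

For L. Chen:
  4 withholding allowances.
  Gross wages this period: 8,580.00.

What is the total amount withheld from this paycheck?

785.20

Regional Income Tax: taxable = 8,580.00 − 4×840.00 = 5,220.00
  320.00 + 10% × (5,220.00 − 4,000.00) = 320.00 + 10% × 1,220.00 = 442.00
Health Levy: 4% × 8,580.00 = 343.20
Total: 442.00 + 343.20 = 785.20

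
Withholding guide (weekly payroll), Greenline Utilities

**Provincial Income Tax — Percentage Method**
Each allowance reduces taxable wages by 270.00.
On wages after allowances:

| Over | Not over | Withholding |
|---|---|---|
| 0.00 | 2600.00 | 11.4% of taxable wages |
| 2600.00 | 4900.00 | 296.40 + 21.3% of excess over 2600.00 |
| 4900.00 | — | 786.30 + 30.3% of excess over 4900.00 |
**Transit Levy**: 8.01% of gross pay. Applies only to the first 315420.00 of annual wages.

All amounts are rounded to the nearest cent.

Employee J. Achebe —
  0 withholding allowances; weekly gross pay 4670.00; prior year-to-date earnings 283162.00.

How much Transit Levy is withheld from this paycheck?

374.07

Transit Levy: 8.01% × 4670.00 = 374.07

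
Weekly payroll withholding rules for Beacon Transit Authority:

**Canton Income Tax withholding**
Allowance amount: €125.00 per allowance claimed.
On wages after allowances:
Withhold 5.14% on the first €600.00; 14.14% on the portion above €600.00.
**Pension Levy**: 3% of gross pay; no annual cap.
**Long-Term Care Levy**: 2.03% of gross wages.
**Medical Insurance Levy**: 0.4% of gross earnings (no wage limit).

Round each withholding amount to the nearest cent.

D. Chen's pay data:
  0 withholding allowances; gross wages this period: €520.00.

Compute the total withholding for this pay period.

Canton Income Tax: taxable = €520.00
  5.14% × €520.00 = €26.73
Pension Levy: 3% × €520.00 = €15.60
Long-Term Care Levy: 2.03% × €520.00 = €10.56
Medical Insurance Levy: 0.4% × €520.00 = €2.08
Total: €26.73 + €15.60 + €10.56 + €2.08 = €54.97

€54.97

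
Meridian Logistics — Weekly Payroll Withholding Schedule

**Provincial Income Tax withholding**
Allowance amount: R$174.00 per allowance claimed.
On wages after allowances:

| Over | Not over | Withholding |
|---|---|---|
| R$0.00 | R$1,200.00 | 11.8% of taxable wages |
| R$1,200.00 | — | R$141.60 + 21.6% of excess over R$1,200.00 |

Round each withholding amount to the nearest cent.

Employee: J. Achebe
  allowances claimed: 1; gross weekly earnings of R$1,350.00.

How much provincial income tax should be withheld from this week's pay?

R$138.77

Provincial Income Tax: taxable = R$1,350.00 − 1×R$174.00 = R$1,176.00
  11.8% × R$1,176.00 = R$138.77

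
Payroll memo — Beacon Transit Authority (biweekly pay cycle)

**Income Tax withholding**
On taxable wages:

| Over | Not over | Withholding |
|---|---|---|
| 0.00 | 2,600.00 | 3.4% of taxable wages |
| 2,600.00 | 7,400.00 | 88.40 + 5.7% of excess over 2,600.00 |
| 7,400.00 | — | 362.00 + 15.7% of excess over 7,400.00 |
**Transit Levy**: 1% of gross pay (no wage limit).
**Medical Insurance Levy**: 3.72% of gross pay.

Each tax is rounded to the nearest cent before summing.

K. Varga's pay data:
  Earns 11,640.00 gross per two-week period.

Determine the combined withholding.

Income Tax: taxable = 11,640.00
  362.00 + 15.7% × (11,640.00 − 7,400.00) = 362.00 + 15.7% × 4,240.00 = 1,027.68
Transit Levy: 1% × 11,640.00 = 116.40
Medical Insurance Levy: 3.72% × 11,640.00 = 433.01
Total: 1,027.68 + 116.40 + 433.01 = 1,577.09

1,577.09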